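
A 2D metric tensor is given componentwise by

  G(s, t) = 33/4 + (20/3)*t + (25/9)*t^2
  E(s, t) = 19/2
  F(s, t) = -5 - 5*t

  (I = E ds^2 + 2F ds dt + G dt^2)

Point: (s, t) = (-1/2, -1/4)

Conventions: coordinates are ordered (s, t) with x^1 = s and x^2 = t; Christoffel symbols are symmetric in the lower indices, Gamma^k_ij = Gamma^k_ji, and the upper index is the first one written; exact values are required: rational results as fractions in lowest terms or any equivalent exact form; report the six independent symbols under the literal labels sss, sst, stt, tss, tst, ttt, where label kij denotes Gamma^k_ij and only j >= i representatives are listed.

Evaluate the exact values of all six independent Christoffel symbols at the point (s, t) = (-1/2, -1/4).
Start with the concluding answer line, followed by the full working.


Answer: Gamma_sss = 0, Gamma_sst = 0, Gamma_stt = -6880/14437, Gamma_tss = 0, Gamma_tst = 0, Gamma_ttt = 1820/14437

E = 19/2, F = -15/4, G = 973/144 at the point
E_s = 0, E_t = 0, F_s = 0, F_t = -5, G_s = 0, G_t = 95/18
EG - F^2 = 14437/288;  g^inv = (288/14437) * [[973/144, 15/4], [15/4, 19/2]]
first-kind symbols [ij,l] = (1/2)(d_i g_jl + d_j g_il - d_l g_ij): [ss,s] = E_s/2 = 0, [ss,t] = F_s - E_t/2 = 0, [st,s] = E_t/2 = 0, [st,t] = G_s/2 = 0, [tt,s] = F_t - G_s/2 = -5, [tt,t] = G_t/2 = 95/36
Gamma^s_ij = (G*[ij,s] - F*[ij,t])/(EG - F^2), Gamma^t_ij = (E*[ij,t] - F*[ij,s])/(EG - F^2)


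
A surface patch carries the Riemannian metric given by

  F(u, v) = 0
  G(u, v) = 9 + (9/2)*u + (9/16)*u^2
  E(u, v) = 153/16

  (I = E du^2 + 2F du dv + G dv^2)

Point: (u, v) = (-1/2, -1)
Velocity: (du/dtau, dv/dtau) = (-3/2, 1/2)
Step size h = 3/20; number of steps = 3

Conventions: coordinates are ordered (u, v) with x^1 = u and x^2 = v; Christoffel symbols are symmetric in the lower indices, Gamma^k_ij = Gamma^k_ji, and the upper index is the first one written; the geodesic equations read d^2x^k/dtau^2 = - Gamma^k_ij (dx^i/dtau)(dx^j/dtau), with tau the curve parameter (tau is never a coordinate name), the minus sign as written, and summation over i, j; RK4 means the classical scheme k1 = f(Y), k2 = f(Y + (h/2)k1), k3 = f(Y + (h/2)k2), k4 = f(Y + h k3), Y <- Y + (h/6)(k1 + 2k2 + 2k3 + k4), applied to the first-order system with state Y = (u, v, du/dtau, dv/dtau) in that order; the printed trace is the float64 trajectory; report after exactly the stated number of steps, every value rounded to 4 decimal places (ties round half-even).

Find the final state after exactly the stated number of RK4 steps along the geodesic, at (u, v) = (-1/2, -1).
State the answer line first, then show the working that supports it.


Answer: u = -1.1686, v = -0.7217, du/dtau = -1.4680, dv/dtau = 0.7640

f(Y) = (du/dtau, dv/dtau, -Gamma^u_ij Y'^i Y'^j, -Gamma^v_ij Y'^i Y'^j) with the Gammas evaluated at the stage position; h = 0.150000; intermediate values shown to 6 dp
step 0: u = -0.5000, v = -1.0000, du/dtau = -1.5000, dv/dtau = 0.5000
step 1:
  k1: at (u, v) = (-0.500000, -1.000000), (du/dtau, dv/dtau) = (-1.500000, 0.500000); Gamma_uuu = 0.000000, Gamma_uuv = 0.000000, Gamma_uvv = -0.205882, Gamma_vuu = 0.000000, Gamma_vuv = 0.285714, Gamma_vvv = 0.000000; k1 = (-1.500000, 0.500000, 0.051471, 0.428571)
  k2: at (u, v) = (-0.612500, -0.962500), (du/dtau, dv/dtau) = (-1.496140, 0.532143); Gamma_uuu = 0.000000, Gamma_uuv = 0.000000, Gamma_uvv = -0.199265, Gamma_vuu = 0.000000, Gamma_vuv = 0.295203, Gamma_vvv = 0.000000; k2 = (-1.496140, 0.532143, 0.056427, 0.470058)
  k3: at (u, v) = (-0.612210, -0.960089), (du/dtau, dv/dtau) = (-1.495768, 0.535254); Gamma_uuu = 0.000000, Gamma_uuv = 0.000000, Gamma_uvv = -0.199282, Gamma_vuu = 0.000000, Gamma_vuv = 0.295178, Gamma_vvv = 0.000000; k3 = (-1.495768, 0.535254, 0.057094, 0.472648)
  k4: at (u, v) = (-0.724365, -0.919712), (du/dtau, dv/dtau) = (-1.491436, 0.570897); Gamma_uuu = 0.000000, Gamma_uuv = 0.000000, Gamma_uvv = -0.192684, Gamma_vuu = 0.000000, Gamma_vuv = 0.305284, Gamma_vvv = 0.000000; k4 = (-1.491436, 0.570897, 0.062800, 0.519873)
  Y <- Y + (h/6)(k1 + 2k2 + 2k3 + k4): u = -0.7244, v = -0.9199, du/dtau = -1.4915, dv/dtau = 0.5708
step 2:
  k1: at (u, v) = (-0.724381, -0.919858), (du/dtau, dv/dtau) = (-1.491467, 0.570846); Gamma_uuu = 0.000000, Gamma_uuv = 0.000000, Gamma_uvv = -0.192683, Gamma_vuu = 0.000000, Gamma_vuv = 0.305286, Gamma_vvv = 0.000000; k1 = (-1.491467, 0.570846, 0.062789, 0.519840)
  k2: at (u, v) = (-0.836241, -0.877044), (du/dtau, dv/dtau) = (-1.486758, 0.609834); Gamma_uuu = 0.000000, Gamma_uuv = 0.000000, Gamma_uvv = -0.186103, Gamma_vuu = 0.000000, Gamma_vuv = 0.316080, Gamma_vvv = 0.000000; k2 = (-1.486758, 0.609834, 0.069211, 0.573164)
  k3: at (u, v) = (-0.835888, -0.874120), (du/dtau, dv/dtau) = (-1.486276, 0.613834); Gamma_uuu = 0.000000, Gamma_uuv = 0.000000, Gamma_uvv = -0.186124, Gamma_vuu = 0.000000, Gamma_vuv = 0.316044, Gamma_vvv = 0.000000; k3 = (-1.486276, 0.613834, 0.070130, 0.576671)
  k4: at (u, v) = (-0.947323, -0.827783), (du/dtau, dv/dtau) = (-1.480948, 0.657347); Gamma_uuu = 0.000000, Gamma_uuv = 0.000000, Gamma_uvv = -0.179569, Gamma_vuu = 0.000000, Gamma_vuv = 0.327581, Gamma_vvv = 0.000000; k4 = (-1.480948, 0.657347, 0.077593, 0.637799)
  Y <- Y + (h/6)(k1 + 2k2 + 2k3 + k4): u = -0.9473, v = -0.8280, du/dtau = -1.4810, dv/dtau = 0.6573
step 3:
  k1: at (u, v) = (-0.947343, -0.827969), (du/dtau, dv/dtau) = (-1.480991, 0.657279); Gamma_uuu = 0.000000, Gamma_uuv = 0.000000, Gamma_uvv = -0.179568, Gamma_vuu = 0.000000, Gamma_vuv = 0.327584, Gamma_vvv = 0.000000; k1 = (-1.480991, 0.657279, 0.077576, 0.637755)
  k2: at (u, v) = (-1.058418, -0.778674), (du/dtau, dv/dtau) = (-1.475172, 0.705111); Gamma_uuu = 0.000000, Gamma_uuv = 0.000000, Gamma_uvv = -0.173034, Gamma_vuu = 0.000000, Gamma_vuv = 0.339953, Gamma_vvv = 0.000000; k2 = (-1.475172, 0.705111, 0.086029, 0.707211)
  k3: at (u, v) = (-1.057981, -0.775086), (du/dtau, dv/dtau) = (-1.474538, 0.710320); Gamma_uuu = 0.000000, Gamma_uuv = 0.000000, Gamma_uvv = -0.173060, Gamma_vuu = 0.000000, Gamma_vuv = 0.339903, Gamma_vvv = 0.000000; k3 = (-1.474538, 0.710320, 0.087318, 0.712024)
  k4: at (u, v) = (-1.168524, -0.721421), (du/dtau, dv/dtau) = (-1.467893, 0.764083); Gamma_uuu = 0.000000, Gamma_uuv = 0.000000, Gamma_uvv = -0.166557, Gamma_vuu = 0.000000, Gamma_vuv = 0.353173, Gamma_vvv = 0.000000; k4 = (-1.467893, 0.764083, 0.097240, 0.792231)
  Y <- Y + (h/6)(k1 + 2k2 + 2k3 + k4): u = -1.1686, v = -0.7217, du/dtau = -1.4680, dv/dtau = 0.7640


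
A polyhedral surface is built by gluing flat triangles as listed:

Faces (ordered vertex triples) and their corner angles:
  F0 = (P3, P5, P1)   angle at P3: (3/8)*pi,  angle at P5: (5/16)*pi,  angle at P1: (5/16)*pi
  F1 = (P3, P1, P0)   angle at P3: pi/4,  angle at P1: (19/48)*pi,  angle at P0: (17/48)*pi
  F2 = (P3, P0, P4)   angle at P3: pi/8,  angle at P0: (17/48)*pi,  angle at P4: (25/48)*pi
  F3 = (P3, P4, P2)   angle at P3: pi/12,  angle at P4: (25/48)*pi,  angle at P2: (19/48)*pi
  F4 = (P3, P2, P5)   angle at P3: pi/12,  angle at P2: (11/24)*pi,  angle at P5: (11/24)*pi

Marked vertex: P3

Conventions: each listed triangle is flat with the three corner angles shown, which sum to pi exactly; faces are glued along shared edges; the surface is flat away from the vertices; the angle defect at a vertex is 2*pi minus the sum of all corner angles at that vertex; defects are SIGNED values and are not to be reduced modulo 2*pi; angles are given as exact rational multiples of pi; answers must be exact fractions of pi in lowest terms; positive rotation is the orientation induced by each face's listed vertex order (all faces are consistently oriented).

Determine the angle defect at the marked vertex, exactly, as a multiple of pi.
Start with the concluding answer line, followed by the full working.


Answer: defect(P3) = (13/12)*pi

Sum of corner angles at P3: (11/12)*pi
defect = 2*pi - (11/12)*pi


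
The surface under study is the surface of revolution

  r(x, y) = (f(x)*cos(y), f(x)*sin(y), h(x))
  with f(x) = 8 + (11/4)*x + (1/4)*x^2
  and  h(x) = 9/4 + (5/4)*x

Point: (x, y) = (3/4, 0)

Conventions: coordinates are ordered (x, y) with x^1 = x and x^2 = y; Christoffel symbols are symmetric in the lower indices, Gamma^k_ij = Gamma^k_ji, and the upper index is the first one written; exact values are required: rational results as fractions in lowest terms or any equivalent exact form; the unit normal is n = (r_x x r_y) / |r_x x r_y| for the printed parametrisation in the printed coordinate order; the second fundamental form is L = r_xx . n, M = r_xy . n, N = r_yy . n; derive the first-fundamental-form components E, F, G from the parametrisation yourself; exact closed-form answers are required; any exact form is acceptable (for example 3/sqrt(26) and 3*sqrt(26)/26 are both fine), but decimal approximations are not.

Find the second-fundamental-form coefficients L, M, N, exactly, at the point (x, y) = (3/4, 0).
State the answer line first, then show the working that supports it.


Answer: L = -sqrt(29)/29, M = 0, N = 653*sqrt(29)/928

f = 653/64, f' = 25/8, f'' = 1/2, h' = 5/4, h'' = 0
E = 725/64, F = 0, G = 426409/4096; answer radicand W^2 = 725/64
unnormalised second-form numerators: l = -5/8, m = 0, n = 3265/256; L = l/sqrt(725/64), and similarly M = m/sqrt(W^2), N = n/sqrt(W^2)


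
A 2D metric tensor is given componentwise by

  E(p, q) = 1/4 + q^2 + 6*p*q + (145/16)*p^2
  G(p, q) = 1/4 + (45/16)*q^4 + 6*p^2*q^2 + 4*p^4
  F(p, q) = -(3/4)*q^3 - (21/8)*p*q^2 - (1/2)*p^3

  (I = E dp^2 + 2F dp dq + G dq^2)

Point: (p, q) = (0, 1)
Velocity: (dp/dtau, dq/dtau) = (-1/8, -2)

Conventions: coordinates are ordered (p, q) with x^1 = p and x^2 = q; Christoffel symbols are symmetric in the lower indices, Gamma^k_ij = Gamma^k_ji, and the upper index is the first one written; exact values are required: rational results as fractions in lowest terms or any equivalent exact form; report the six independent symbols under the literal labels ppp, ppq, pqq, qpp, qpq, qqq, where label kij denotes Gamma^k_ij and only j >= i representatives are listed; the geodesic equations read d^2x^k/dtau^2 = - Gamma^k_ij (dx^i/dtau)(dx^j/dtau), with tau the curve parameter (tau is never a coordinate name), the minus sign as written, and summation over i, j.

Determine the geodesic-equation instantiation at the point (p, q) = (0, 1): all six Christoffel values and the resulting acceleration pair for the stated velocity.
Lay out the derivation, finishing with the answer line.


E = 5/4, F = -3/4, G = 49/16 at the point
E_p = 6, E_q = 2, F_p = -21/8, F_q = -9/4, G_p = 0, G_q = 45/4
EG - F^2 = 209/64;  g^inv = (64/209) * [[49/16, 3/4], [3/4, 5/4]]
first-kind symbols [ij,l] = (1/2)(d_i g_jl + d_j g_il - d_l g_ij): [pp,p] = E_p/2 = 3, [pp,q] = F_p - E_q/2 = -29/8, [pq,p] = E_q/2 = 1, [pq,q] = G_p/2 = 0, [qq,p] = F_q - G_p/2 = -9/4, [qq,q] = G_q/2 = 45/8
Gamma^p_ij = (G*[ij,p] - F*[ij,q])/(EG - F^2), Gamma^q_ij = (E*[ij,q] - F*[ij,p])/(EG - F^2)
Gamma_ppp = 414/209, Gamma_ppq = 196/209, Gamma_pqq = -9/11, Gamma_qpp = -146/209, Gamma_qpq = 48/209, Gamma_qqq = 18/11
d^2p/dtau^2 = -(Gamma_ppp*(-1/8)^2 + 2*Gamma_ppq*(-1/8)*(-2) + Gamma_pqq*(-2)^2) = 18545/6688
d^2q/dtau^2 = -(Gamma_qpp*(-1/8)^2 + 2*Gamma_qpq*(-1/8)*(-2) + Gamma_qqq*(-2)^2) = -44471/6688

Answer: Gamma_ppp = 414/209, Gamma_ppq = 196/209, Gamma_pqq = -9/11, Gamma_qpp = -146/209, Gamma_qpq = 48/209, Gamma_qqq = 18/11; accelerations (d^2p/dtau^2, d^2q/dtau^2) = (18545/6688, -44471/6688)


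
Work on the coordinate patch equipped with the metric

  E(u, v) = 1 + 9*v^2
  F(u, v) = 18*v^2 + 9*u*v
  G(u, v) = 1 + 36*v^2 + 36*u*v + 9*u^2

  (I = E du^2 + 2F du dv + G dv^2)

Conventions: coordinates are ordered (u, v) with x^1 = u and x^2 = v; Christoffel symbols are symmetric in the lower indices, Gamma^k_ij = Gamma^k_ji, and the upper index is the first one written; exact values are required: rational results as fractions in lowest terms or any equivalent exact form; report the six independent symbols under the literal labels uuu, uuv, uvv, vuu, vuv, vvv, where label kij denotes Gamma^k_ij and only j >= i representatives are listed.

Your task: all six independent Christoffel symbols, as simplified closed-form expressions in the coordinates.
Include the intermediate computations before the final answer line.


E = 1 + 9*v^2; F = 18*v^2 + 9*u*v; G = 1 + 36*v^2 + 36*u*v + 9*u^2
Gamma^k_ij = (1/2) g^{kl} (d_i g_jl + d_j g_il - d_l g_ij), with g^inv = (1/(EG-F^2)) [[G, -F], [-F, E]]
first partials: E_u = 0, E_v = 18*v, F_u = 9*v, F_v = 36*v + 9*u, G_u = 36*v + 18*u, G_v = 72*v + 36*u
D = EG - F^2 = 1 + 45*v^2 + 36*u*v + 9*u^2
expanded: Gamma^u_uu = (G E_u - 2F F_u + F E_v)/(2D), Gamma^u_uv = (G E_v - F G_u)/(2D), Gamma^u_vv = (2G F_v - G G_u - F G_v)/(2D), Gamma^v_uu = (2E F_u - E E_v - F E_u)/(2D), Gamma^v_uv = (E G_u - F E_v)/(2D), Gamma^v_vv = (E G_v - 2F F_v + F G_u)/(2D); substitute and cancel common factors

Answer: Gamma_uuu = 0, Gamma_uuv = 9*v/(9*u^2 + 36*u*v + 45*v^2 + 1), Gamma_uvv = 18*v/(9*u^2 + 36*u*v + 45*v^2 + 1), Gamma_vuu = 0, Gamma_vuv = (9*u + 18*v)/(9*u^2 + 36*u*v + 45*v^2 + 1), Gamma_vvv = (18*u + 36*v)/(9*u^2 + 36*u*v + 45*v^2 + 1)


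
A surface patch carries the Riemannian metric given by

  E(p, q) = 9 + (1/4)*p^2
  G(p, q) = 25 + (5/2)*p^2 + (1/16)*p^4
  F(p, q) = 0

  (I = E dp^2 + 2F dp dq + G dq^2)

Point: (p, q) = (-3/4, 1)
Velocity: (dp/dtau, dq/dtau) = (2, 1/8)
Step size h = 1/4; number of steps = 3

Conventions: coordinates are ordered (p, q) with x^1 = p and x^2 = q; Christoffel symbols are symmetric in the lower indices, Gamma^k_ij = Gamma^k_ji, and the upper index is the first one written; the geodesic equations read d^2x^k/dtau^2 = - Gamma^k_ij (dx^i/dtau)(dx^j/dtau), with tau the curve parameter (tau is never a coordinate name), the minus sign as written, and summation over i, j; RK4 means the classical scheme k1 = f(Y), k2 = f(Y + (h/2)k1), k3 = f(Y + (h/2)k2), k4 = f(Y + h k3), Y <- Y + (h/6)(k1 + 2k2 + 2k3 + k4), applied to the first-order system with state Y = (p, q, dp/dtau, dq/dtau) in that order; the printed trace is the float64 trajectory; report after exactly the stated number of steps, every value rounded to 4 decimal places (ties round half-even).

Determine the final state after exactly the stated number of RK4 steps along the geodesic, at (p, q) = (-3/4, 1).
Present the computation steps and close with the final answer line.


f(Y) = (dp/dtau, dq/dtau, -Gamma^p_ij Y'^i Y'^j, -Gamma^q_ij Y'^i Y'^j) with the Gammas evaluated at the stage position; h = 0.250000; intermediate values shown to 6 dp
step 0: p = -0.7500, q = 1.0000, dp/dtau = 2.0000, dq/dtau = 0.1250
step 1:
  k1: at (p, q) = (-0.750000, 1.000000), (dp/dtau, dq/dtau) = (2.000000, 0.125000); Gamma_ppp = -0.020513, Gamma_ppq = 0.000000, Gamma_pqq = 0.210897, Gamma_qpp = 0.000000, Gamma_qpq = -0.072948, Gamma_qqq = 0.000000; k1 = (2.000000, 0.125000, 0.078756, 0.036474)
  k2: at (p, q) = (-0.500000, 1.015625), (dp/dtau, dq/dtau) = (2.009845, 0.129559); Gamma_ppp = -0.013793, Gamma_ppq = 0.000000, Gamma_pqq = 0.139655, Gamma_qpp = 0.000000, Gamma_qpq = -0.049383, Gamma_qqq = 0.000000; k2 = (2.009845, 0.129559, 0.053373, 0.025718)
  k3: at (p, q) = (-0.498769, 1.016195), (dp/dtau, dq/dtau) = (2.006672, 0.128215); Gamma_ppp = -0.013760, Gamma_ppq = 0.000000, Gamma_pqq = 0.139308, Gamma_qpp = 0.000000, Gamma_qpq = -0.049264, Gamma_qqq = 0.000000; k3 = (2.006672, 0.128215, 0.053116, 0.025350)
  k4: at (p, q) = (-0.248332, 1.032054), (dp/dtau, dq/dtau) = (2.013279, 0.131337); Gamma_ppp = -0.006886, Gamma_ppq = 0.000000, Gamma_pqq = 0.069076, Gamma_qpp = 0.000000, Gamma_qpq = -0.024757, Gamma_qqq = 0.000000; k4 = (2.013279, 0.131337, 0.026721, 0.013092)
  Y <- Y + (h/6)(k1 + 2k2 + 2k3 + k4): p = -0.2481, q = 1.0322, dp/dtau = 2.0133, dq/dtau = 0.1313
step 2:
  k1: at (p, q) = (-0.248070, 1.032162), (dp/dtau, dq/dtau) = (2.013269, 0.131321); Gamma_ppp = -0.006879, Gamma_ppq = 0.000000, Gamma_pqq = 0.069003, Gamma_qpp = 0.000000, Gamma_qpq = -0.024731, Gamma_qqq = 0.000000; k1 = (2.013269, 0.131321, 0.026693, 0.013077)
  k2: at (p, q) = (0.003588, 1.048577), (dp/dtau, dq/dtau) = (2.016606, 0.132956); Gamma_ppp = 0.000100, Gamma_ppq = 0.000000, Gamma_pqq = -0.000997, Gamma_qpp = 0.000000, Gamma_qpq = 0.000359, Gamma_qqq = 0.000000; k2 = (2.016606, 0.132956, -0.000388, -0.000192)
  k3: at (p, q) = (0.004005, 1.048781), (dp/dtau, dq/dtau) = (2.013220, 0.131297); Gamma_ppp = 0.000111, Gamma_ppq = 0.000000, Gamma_pqq = -0.001113, Gamma_qpp = 0.000000, Gamma_qpq = 0.000401, Gamma_qqq = 0.000000; k3 = (2.013220, 0.131297, -0.000432, -0.000212)
  k4: at (p, q) = (0.255235, 1.064986), (dp/dtau, dq/dtau) = (2.013161, 0.131268); Gamma_ppp = 0.007077, Gamma_ppq = 0.000000, Gamma_pqq = -0.071001, Gamma_qpp = 0.000000, Gamma_qpq = 0.025441, Gamma_qqq = 0.000000; k4 = (2.013161, 0.131268, -0.027459, -0.013446)
  Y <- Y + (h/6)(k1 + 2k2 + 2k3 + k4): p = 0.2555, q = 1.0651, dp/dtau = 2.0132, dq/dtau = 0.1313
step 3:
  k1: at (p, q) = (0.255516, 1.065124), (dp/dtau, dq/dtau) = (2.013169, 0.131272); Gamma_ppp = 0.007085, Gamma_ppq = 0.000000, Gamma_pqq = -0.071080, Gamma_qpp = 0.000000, Gamma_qpq = 0.025468, Gamma_qqq = 0.000000; k1 = (2.013169, 0.131272, -0.027489, -0.013461)
  k2: at (p, q) = (0.507162, 1.081533), (dp/dtau, dq/dtau) = (2.009733, 0.129589); Gamma_ppp = 0.013988, Gamma_ppq = 0.000000, Gamma_pqq = -0.141678, Gamma_qpp = 0.000000, Gamma_qpq = 0.050072, Gamma_qqq = 0.000000; k2 = (2.009733, 0.129589, -0.054118, -0.026082)
  k3: at (p, q) = (0.506733, 1.081323), (dp/dtau, dq/dtau) = (2.006404, 0.128012); Gamma_ppp = 0.013976, Gamma_ppq = 0.000000, Gamma_pqq = -0.141557, Gamma_qpp = 0.000000, Gamma_qpq = 0.050031, Gamma_qqq = 0.000000; k3 = (2.006404, 0.128012, -0.053944, -0.025700)
  k4: at (p, q) = (0.757117, 1.097127), (dp/dtau, dq/dtau) = (1.999683, 0.124847); Gamma_ppp = 0.020701, Gamma_ppq = 0.000000, Gamma_pqq = -0.212947, Gamma_qpp = 0.000000, Gamma_qpq = 0.073602, Gamma_qqq = 0.000000; k4 = (1.999683, 0.124847, -0.079460, -0.036750)
  Y <- Y + (h/6)(k1 + 2k2 + 2k3 + k4): p = 0.7574, q = 1.0973, dp/dtau = 1.9997, dq/dtau = 0.1249

Answer: p = 0.7574, q = 1.0973, dp/dtau = 1.9997, dq/dtau = 0.1249


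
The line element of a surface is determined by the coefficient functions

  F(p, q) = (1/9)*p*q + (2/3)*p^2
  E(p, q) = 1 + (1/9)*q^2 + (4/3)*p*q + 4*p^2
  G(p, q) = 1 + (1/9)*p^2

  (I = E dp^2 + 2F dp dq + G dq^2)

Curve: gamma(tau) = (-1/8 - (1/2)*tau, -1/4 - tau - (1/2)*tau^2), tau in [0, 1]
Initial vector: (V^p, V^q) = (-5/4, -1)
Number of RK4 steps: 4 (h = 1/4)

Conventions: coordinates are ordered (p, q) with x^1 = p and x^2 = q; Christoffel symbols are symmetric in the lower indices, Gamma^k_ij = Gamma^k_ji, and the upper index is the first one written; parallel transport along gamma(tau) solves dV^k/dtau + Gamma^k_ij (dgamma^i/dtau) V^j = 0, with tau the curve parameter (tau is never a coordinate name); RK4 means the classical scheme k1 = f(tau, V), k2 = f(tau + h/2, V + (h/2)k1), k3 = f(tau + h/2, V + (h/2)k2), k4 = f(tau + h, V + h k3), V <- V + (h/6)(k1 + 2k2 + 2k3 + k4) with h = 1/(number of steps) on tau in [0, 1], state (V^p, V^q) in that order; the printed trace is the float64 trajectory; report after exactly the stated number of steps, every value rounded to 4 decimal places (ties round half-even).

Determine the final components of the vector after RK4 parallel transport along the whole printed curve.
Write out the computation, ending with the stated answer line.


gamma'(tau) = (-1/2, -1 - tau); f(tau, V)^k = -Gamma^k_ij(gamma(tau)) gamma'^i(tau) V^j; h = 1/4; intermediate values shown to 6 dp
curve data and Christoffel symbols at the stage parameters:
  tau = 0.000000: gamma = (-0.125000, -0.250000), gamma' = (-0.500000, -1.000000); Gamma_ppp = -0.599064, Gamma_ppq = -0.099844, Gamma_pqq = 0.000000, Gamma_qpp = -0.074883, Gamma_qpq = -0.012480, Gamma_qqq = 0.000000
  tau = 0.125000: gamma = (-0.187500, -0.382812), gamma' = (-0.500000, -1.125000); Gamma_ppp = -0.799996, Gamma_ppq = -0.133333, Gamma_pqq = 0.000000, Gamma_qpp = -0.099481, Gamma_qpq = -0.016580, Gamma_qqq = 0.000000
  tau = 0.250000: gamma = (-0.250000, -0.531250), gamma' = (-0.500000, -1.250000); Gamma_ppp = -0.924102, Gamma_ppq = -0.154017, Gamma_pqq = 0.000000, Gamma_qpp = -0.113736, Gamma_qpq = -0.018956, Gamma_qqq = 0.000000
  tau = 0.375000: gamma = (-0.312500, -0.695312), gamma' = (-0.500000, -1.375000); Gamma_ppp = -0.982025, Gamma_ppq = -0.163671, Gamma_pqq = 0.000000, Gamma_qpp = -0.119395, Gamma_qpq = -0.019899, Gamma_qqq = 0.000000
  tau = 0.500000: gamma = (-0.375000, -0.875000), gamma' = (-0.500000, -1.500000); Gamma_ppp = -0.991736, Gamma_ppq = -0.165289, Gamma_pqq = 0.000000, Gamma_qpp = -0.119008, Gamma_qpq = -0.019835, Gamma_qqq = 0.000000
  tau = 0.625000: gamma = (-0.437500, -1.070312), gamma' = (-0.500000, -1.625000); Gamma_ppp = -0.970461, Gamma_ppq = -0.161744, Gamma_pqq = 0.000000, Gamma_qpp = -0.114896, Gamma_qpq = -0.019149, Gamma_qqq = 0.000000
  tau = 0.750000: gamma = (-0.500000, -1.281250), gamma' = (-0.500000, -1.750000); Gamma_ppp = -0.931412, Gamma_ppq = -0.155235, Gamma_pqq = 0.000000, Gamma_qpp = -0.108778, Gamma_qpq = -0.018130, Gamma_qqq = 0.000000
  tau = 0.875000: gamma = (-0.562500, -1.507812), gamma' = (-0.500000, -1.875000); Gamma_ppp = -0.883547, Gamma_ppq = -0.147258, Gamma_pqq = 0.000000, Gamma_qpp = -0.101785, Gamma_qpq = -0.016964, Gamma_qqq = 0.000000
  tau = 1.000000: gamma = (-0.625000, -1.750000), gamma' = (-0.500000, -2.000000); Gamma_ppp = -0.832479, Gamma_ppq = -0.138747, Gamma_pqq = 0.000000, Gamma_qpp = -0.094600, Gamma_qpq = -0.015767, Gamma_qqq = 0.000000
step 0: V^p = -1.2500, V^q = -1.0000
step 1: k1 = (0.549142, 0.068643), k2 = (0.715837, 0.089016), k3 = (0.704207, 0.087570), k4 = (0.778299, 0.095791); V <- V + (h/6)(k1 + 2k2 + 2k3 + k4): V^p = -1.0764, V^q = -0.9784
step 2: k1 = (0.779899, 0.095988), k2 = (0.780015, 0.094835), k3 = (0.780016, 0.094835), k4 = (0.734452, 0.088134); V <- V + (h/6)(k1 + 2k2 + 2k3 + k4): V^p = -0.8833, V^q = -0.9550
step 3: k1 = (0.735887, 0.088306), k2 = (0.668254, 0.079117), k3 = (0.674671, 0.079877), k4 = (0.599483, 0.070013); V <- V + (h/6)(k1 + 2k2 + 2k3 + k4): V^p = -0.7157, V^q = -0.9351
step 4: k1 = (0.600316, 0.070110), k2 = (0.528125, 0.060840), k3 = (0.534689, 0.061596), k4 = (0.467576, 0.053134); V <- V + (h/6)(k1 + 2k2 + 2k3 + k4): V^p = -0.5826, V^q = -0.9198

Answer: V^p = -0.5826, V^q = -0.9198


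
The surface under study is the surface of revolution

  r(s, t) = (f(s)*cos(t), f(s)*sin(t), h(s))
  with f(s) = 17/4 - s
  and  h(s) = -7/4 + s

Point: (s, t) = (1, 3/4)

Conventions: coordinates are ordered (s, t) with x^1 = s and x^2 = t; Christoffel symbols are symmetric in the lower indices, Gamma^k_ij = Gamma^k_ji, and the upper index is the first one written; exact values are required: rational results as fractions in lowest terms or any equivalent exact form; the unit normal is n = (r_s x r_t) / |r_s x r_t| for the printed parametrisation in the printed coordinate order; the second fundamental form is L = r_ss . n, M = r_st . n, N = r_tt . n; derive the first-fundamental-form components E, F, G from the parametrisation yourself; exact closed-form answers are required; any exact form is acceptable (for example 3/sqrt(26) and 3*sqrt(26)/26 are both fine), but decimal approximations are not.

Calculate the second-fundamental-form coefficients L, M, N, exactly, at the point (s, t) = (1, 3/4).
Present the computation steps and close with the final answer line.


f = 13/4, f' = -1, f'' = 0, h' = 1, h'' = 0
E = 2, F = 0, G = 169/16; answer radicand W^2 = 2
unnormalised second-form numerators: l = 0, m = 0, n = 13/4; L = l/sqrt(2), and similarly M = m/sqrt(W^2), N = n/sqrt(W^2)

Answer: L = 0, M = 0, N = 13*sqrt(2)/8


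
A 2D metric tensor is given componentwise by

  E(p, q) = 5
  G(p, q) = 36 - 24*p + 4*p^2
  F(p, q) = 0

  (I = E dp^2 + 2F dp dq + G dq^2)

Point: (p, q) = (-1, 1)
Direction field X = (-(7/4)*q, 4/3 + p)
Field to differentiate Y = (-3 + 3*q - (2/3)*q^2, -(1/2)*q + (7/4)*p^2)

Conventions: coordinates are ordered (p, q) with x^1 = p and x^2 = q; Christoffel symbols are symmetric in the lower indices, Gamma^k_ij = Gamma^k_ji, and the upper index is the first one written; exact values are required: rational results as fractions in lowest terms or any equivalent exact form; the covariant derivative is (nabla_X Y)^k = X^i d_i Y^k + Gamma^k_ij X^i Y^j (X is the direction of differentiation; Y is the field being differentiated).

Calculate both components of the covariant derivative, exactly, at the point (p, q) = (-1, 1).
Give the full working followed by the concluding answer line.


E = 5, F = 0, G = 64 at the point
E_p = 0, E_q = 0, F_p = 0, F_q = 0, G_p = -32, G_q = 0
EG - F^2 = 320;  g^inv = (1/320) * [[64, 0], [0, 5]]
first-kind symbols [ij,l] = (1/2)(d_i g_jl + d_j g_il - d_l g_ij): [pp,p] = E_p/2 = 0, [pp,q] = F_p - E_q/2 = 0, [pq,p] = E_q/2 = 0, [pq,q] = G_p/2 = -16, [qq,p] = F_q - G_p/2 = 16, [qq,q] = G_q/2 = 0
Gamma^p_ij = (G*[ij,p] - F*[ij,q])/(EG - F^2), Gamma^q_ij = (E*[ij,q] - F*[ij,p])/(EG - F^2)
Gamma_ppp = 0, Gamma_ppq = 0, Gamma_pqq = 16/5, Gamma_qpp = 0, Gamma_qpq = -1/4, Gamma_qqq = 0
X = (-7/4, 1/3), Y = (-2/3, 5/4) at the point

Answer: (nabla_X Y)^p = 17/9, (nabla_X Y)^q = 3779/576


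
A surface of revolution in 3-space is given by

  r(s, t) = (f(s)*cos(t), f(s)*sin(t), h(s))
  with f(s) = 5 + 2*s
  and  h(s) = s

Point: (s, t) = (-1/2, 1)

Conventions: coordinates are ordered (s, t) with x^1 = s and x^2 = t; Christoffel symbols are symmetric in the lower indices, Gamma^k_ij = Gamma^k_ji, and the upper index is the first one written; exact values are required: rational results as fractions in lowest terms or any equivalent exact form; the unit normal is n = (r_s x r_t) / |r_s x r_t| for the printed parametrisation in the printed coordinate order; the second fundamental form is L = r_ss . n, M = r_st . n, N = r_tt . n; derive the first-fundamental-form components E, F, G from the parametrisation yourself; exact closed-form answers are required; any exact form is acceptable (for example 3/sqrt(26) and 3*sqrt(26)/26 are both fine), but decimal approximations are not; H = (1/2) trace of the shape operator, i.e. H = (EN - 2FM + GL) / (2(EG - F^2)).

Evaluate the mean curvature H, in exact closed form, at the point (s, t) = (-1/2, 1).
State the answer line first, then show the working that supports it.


Answer: H = sqrt(5)/40

f = 4, f' = 2, f'' = 0, h' = 1, h'' = 0
E = 5, F = 0, G = 16; answer radicand W^2 = 5
unnormalised second-form numerators: l = 0, m = 0, n = 4; L = l/sqrt(5), and similarly M = m/sqrt(W^2), N = n/sqrt(W^2)
H = (E*n - 2*F*m + G*l) / (2*(EG - F^2)*sqrt(W^2)); E*n - 2*F*m + G*l = 20, EG - F^2 = 80, so H = (1/8)/sqrt(5)


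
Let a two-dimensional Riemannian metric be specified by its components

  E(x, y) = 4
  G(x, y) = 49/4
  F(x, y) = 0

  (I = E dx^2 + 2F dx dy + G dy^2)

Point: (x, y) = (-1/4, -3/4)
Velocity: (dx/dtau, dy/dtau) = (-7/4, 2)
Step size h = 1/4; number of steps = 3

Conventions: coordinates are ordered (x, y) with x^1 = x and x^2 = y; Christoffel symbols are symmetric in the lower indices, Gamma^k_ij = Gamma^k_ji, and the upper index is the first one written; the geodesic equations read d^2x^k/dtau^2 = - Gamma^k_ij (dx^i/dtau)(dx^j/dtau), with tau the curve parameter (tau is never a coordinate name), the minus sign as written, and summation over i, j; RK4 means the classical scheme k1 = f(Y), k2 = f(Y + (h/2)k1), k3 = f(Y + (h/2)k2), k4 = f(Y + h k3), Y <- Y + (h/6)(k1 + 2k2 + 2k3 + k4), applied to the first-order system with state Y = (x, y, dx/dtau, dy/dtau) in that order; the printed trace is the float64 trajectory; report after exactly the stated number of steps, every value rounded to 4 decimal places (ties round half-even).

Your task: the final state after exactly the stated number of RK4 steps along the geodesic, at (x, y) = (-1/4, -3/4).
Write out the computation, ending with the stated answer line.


f(Y) = (dx/dtau, dy/dtau, -Gamma^x_ij Y'^i Y'^j, -Gamma^y_ij Y'^i Y'^j) with the Gammas evaluated at the stage position; h = 0.250000; intermediate values shown to 6 dp
step 0: x = -0.2500, y = -0.7500, dx/dtau = -1.7500, dy/dtau = 2.0000
step 1:
  k1: at (x, y) = (-0.250000, -0.750000), (dx/dtau, dy/dtau) = (-1.750000, 2.000000); Gamma_xxx = 0.000000, Gamma_xxy = 0.000000, Gamma_xyy = 0.000000, Gamma_yxx = 0.000000, Gamma_yxy = 0.000000, Gamma_yyy = 0.000000; k1 = (-1.750000, 2.000000, 0.000000, 0.000000)
  k2: at (x, y) = (-0.468750, -0.500000), (dx/dtau, dy/dtau) = (-1.750000, 2.000000); Gamma_xxx = 0.000000, Gamma_xxy = 0.000000, Gamma_xyy = 0.000000, Gamma_yxx = 0.000000, Gamma_yxy = 0.000000, Gamma_yyy = 0.000000; k2 = (-1.750000, 2.000000, 0.000000, 0.000000)
  k3: at (x, y) = (-0.468750, -0.500000), (dx/dtau, dy/dtau) = (-1.750000, 2.000000); Gamma_xxx = 0.000000, Gamma_xxy = 0.000000, Gamma_xyy = 0.000000, Gamma_yxx = 0.000000, Gamma_yxy = 0.000000, Gamma_yyy = 0.000000; k3 = (-1.750000, 2.000000, 0.000000, 0.000000)
  k4: at (x, y) = (-0.687500, -0.250000), (dx/dtau, dy/dtau) = (-1.750000, 2.000000); Gamma_xxx = 0.000000, Gamma_xxy = 0.000000, Gamma_xyy = 0.000000, Gamma_yxx = 0.000000, Gamma_yxy = 0.000000, Gamma_yyy = 0.000000; k4 = (-1.750000, 2.000000, 0.000000, 0.000000)
  Y <- Y + (h/6)(k1 + 2k2 + 2k3 + k4): x = -0.6875, y = -0.2500, dx/dtau = -1.7500, dy/dtau = 2.0000
step 2:
  k1: at (x, y) = (-0.687500, -0.250000), (dx/dtau, dy/dtau) = (-1.750000, 2.000000); Gamma_xxx = 0.000000, Gamma_xxy = 0.000000, Gamma_xyy = 0.000000, Gamma_yxx = 0.000000, Gamma_yxy = 0.000000, Gamma_yyy = 0.000000; k1 = (-1.750000, 2.000000, 0.000000, 0.000000)
  k2: at (x, y) = (-0.906250, 0.000000), (dx/dtau, dy/dtau) = (-1.750000, 2.000000); Gamma_xxx = 0.000000, Gamma_xxy = 0.000000, Gamma_xyy = 0.000000, Gamma_yxx = 0.000000, Gamma_yxy = 0.000000, Gamma_yyy = 0.000000; k2 = (-1.750000, 2.000000, 0.000000, 0.000000)
  k3: at (x, y) = (-0.906250, 0.000000), (dx/dtau, dy/dtau) = (-1.750000, 2.000000); Gamma_xxx = 0.000000, Gamma_xxy = 0.000000, Gamma_xyy = 0.000000, Gamma_yxx = 0.000000, Gamma_yxy = 0.000000, Gamma_yyy = 0.000000; k3 = (-1.750000, 2.000000, 0.000000, 0.000000)
  k4: at (x, y) = (-1.125000, 0.250000), (dx/dtau, dy/dtau) = (-1.750000, 2.000000); Gamma_xxx = 0.000000, Gamma_xxy = 0.000000, Gamma_xyy = 0.000000, Gamma_yxx = 0.000000, Gamma_yxy = 0.000000, Gamma_yyy = 0.000000; k4 = (-1.750000, 2.000000, 0.000000, 0.000000)
  Y <- Y + (h/6)(k1 + 2k2 + 2k3 + k4): x = -1.1250, y = 0.2500, dx/dtau = -1.7500, dy/dtau = 2.0000
step 3:
  k1: at (x, y) = (-1.125000, 0.250000), (dx/dtau, dy/dtau) = (-1.750000, 2.000000); Gamma_xxx = 0.000000, Gamma_xxy = 0.000000, Gamma_xyy = 0.000000, Gamma_yxx = 0.000000, Gamma_yxy = 0.000000, Gamma_yyy = 0.000000; k1 = (-1.750000, 2.000000, 0.000000, 0.000000)
  k2: at (x, y) = (-1.343750, 0.500000), (dx/dtau, dy/dtau) = (-1.750000, 2.000000); Gamma_xxx = 0.000000, Gamma_xxy = 0.000000, Gamma_xyy = 0.000000, Gamma_yxx = 0.000000, Gamma_yxy = 0.000000, Gamma_yyy = 0.000000; k2 = (-1.750000, 2.000000, 0.000000, 0.000000)
  k3: at (x, y) = (-1.343750, 0.500000), (dx/dtau, dy/dtau) = (-1.750000, 2.000000); Gamma_xxx = 0.000000, Gamma_xxy = 0.000000, Gamma_xyy = 0.000000, Gamma_yxx = 0.000000, Gamma_yxy = 0.000000, Gamma_yyy = 0.000000; k3 = (-1.750000, 2.000000, 0.000000, 0.000000)
  k4: at (x, y) = (-1.562500, 0.750000), (dx/dtau, dy/dtau) = (-1.750000, 2.000000); Gamma_xxx = 0.000000, Gamma_xxy = 0.000000, Gamma_xyy = 0.000000, Gamma_yxx = 0.000000, Gamma_yxy = 0.000000, Gamma_yyy = 0.000000; k4 = (-1.750000, 2.000000, 0.000000, 0.000000)
  Y <- Y + (h/6)(k1 + 2k2 + 2k3 + k4): x = -1.5625, y = 0.7500, dx/dtau = -1.7500, dy/dtau = 2.0000

Answer: x = -1.5625, y = 0.7500, dx/dtau = -1.7500, dy/dtau = 2.0000


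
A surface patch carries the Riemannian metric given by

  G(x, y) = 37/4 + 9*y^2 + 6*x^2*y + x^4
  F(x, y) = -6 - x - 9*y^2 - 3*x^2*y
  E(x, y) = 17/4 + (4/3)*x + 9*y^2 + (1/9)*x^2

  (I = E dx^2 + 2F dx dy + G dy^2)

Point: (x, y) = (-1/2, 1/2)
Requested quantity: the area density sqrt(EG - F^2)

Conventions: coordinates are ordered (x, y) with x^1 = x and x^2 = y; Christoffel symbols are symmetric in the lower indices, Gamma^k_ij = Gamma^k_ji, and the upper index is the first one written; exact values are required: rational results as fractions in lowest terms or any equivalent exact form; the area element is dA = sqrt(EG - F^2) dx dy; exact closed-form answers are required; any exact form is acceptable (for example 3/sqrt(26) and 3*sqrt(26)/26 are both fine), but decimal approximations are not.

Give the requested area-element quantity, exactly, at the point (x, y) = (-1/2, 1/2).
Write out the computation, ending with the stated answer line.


E = 211/36, F = -65/8, G = 197/16; EG - F^2 = 1771/288

Answer: sqrt(EG - F^2) = sqrt(3542)/24


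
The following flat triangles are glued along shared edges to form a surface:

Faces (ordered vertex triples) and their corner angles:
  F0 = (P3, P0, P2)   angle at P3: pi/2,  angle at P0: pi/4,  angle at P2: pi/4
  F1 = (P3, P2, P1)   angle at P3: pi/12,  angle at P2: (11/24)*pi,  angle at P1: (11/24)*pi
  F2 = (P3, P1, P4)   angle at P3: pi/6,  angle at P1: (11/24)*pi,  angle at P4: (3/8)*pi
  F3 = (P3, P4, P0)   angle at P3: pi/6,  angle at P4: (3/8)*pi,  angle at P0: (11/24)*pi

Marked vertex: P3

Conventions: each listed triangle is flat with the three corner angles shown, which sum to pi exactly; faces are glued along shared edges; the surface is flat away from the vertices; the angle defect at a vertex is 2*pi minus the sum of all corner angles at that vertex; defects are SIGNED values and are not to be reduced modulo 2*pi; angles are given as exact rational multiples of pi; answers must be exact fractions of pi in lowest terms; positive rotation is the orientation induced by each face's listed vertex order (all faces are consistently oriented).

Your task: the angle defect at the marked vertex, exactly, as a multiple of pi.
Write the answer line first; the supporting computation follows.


Answer: defect(P3) = (13/12)*pi

Sum of corner angles at P3: (11/12)*pi
defect = 2*pi - (11/12)*pi


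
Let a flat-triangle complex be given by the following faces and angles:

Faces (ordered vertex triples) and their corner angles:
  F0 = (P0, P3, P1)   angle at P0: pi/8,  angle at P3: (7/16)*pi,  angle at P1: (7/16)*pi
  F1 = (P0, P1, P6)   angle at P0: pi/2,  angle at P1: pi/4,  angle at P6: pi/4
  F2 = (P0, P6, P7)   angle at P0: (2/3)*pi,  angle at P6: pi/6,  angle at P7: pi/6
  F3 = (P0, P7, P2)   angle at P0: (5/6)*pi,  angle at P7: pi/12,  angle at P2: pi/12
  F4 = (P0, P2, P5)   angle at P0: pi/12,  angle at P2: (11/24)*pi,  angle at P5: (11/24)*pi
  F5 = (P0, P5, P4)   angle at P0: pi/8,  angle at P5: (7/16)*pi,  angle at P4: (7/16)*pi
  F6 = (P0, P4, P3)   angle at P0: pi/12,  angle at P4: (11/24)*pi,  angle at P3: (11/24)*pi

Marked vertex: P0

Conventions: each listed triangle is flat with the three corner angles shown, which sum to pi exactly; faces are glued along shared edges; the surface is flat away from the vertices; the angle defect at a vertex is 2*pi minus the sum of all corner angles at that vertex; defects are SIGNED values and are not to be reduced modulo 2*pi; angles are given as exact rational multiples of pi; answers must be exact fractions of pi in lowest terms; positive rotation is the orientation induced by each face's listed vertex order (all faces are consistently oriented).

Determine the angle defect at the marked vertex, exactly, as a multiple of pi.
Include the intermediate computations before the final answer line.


Sum of corner angles at P0: (29/12)*pi
defect = 2*pi - (29/12)*pi

Answer: defect(P0) = (-5/12)*pi


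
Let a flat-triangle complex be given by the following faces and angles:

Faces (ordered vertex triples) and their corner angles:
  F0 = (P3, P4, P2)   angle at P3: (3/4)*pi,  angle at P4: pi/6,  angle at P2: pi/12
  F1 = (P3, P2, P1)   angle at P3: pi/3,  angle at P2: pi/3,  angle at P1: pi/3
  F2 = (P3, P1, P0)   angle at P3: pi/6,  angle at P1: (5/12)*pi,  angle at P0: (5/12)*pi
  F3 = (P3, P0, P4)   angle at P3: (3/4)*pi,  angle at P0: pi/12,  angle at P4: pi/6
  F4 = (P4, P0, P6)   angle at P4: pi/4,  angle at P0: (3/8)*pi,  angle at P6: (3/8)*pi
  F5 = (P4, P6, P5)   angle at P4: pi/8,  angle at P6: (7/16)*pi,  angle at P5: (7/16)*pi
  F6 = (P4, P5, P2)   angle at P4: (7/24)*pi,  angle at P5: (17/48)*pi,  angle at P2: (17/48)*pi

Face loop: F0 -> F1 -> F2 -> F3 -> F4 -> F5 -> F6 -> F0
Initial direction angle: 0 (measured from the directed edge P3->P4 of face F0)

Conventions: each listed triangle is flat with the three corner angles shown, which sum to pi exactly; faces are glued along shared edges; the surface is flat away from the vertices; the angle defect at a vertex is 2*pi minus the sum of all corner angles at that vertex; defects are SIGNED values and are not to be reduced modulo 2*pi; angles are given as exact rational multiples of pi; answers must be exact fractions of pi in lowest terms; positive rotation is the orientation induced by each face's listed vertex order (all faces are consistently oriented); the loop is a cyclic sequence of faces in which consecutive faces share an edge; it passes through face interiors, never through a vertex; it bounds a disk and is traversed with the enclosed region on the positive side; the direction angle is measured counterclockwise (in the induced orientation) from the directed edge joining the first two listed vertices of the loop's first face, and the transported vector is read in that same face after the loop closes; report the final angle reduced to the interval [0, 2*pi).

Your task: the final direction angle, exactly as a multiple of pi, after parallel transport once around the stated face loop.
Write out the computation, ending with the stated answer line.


enclosed vertex P3: corner angles sum to 2*pi, defect = 2*pi - 2*pi = 0
enclosed vertex P4: corner angles sum to pi, defect = 2*pi - pi = pi
the rotation equals the total enclosed defect, so the final angle is initial + defects (mod 2*pi)
final angle = 0 + pi = pi (mod 2*pi)

Answer: final direction angle = pi


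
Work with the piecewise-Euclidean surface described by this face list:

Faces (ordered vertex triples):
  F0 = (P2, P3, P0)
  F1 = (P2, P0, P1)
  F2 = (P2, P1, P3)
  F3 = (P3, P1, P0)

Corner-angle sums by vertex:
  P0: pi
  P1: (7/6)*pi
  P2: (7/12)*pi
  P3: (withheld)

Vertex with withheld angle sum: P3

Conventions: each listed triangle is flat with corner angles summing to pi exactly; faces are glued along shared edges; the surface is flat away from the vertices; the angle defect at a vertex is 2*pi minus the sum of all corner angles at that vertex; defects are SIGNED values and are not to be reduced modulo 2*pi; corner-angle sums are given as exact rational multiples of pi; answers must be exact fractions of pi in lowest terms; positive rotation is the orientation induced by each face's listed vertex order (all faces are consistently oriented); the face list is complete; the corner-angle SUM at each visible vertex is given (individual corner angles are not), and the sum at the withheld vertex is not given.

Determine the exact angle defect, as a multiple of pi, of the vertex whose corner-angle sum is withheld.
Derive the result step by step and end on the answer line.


V = 4, E = 6, F = 4; chi = V - E + F = 2
Gauss-Bonnet: total defect = 2*pi*chi = 4*pi; visible defects sum to (13/4)*pi

Answer: defect(P3) = (3/4)*pi


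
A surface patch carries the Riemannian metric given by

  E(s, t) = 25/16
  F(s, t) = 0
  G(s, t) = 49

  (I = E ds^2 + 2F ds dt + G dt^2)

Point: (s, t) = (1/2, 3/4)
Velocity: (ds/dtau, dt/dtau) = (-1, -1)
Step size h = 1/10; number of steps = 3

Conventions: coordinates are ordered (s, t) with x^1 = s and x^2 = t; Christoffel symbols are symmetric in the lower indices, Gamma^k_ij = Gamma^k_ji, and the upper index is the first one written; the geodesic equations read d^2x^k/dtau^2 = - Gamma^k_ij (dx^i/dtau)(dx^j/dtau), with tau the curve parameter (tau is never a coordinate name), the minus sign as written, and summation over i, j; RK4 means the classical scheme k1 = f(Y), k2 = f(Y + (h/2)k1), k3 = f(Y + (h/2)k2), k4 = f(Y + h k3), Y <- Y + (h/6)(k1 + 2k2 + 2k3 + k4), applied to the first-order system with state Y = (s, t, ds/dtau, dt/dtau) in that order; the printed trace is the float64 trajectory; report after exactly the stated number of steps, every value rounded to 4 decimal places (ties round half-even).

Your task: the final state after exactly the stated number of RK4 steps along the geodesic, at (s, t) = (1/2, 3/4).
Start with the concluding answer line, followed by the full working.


Answer: s = 0.2000, t = 0.4500, ds/dtau = -1.0000, dt/dtau = -1.0000

f(Y) = (ds/dtau, dt/dtau, -Gamma^s_ij Y'^i Y'^j, -Gamma^t_ij Y'^i Y'^j) with the Gammas evaluated at the stage position; h = 0.100000; intermediate values shown to 6 dp
step 0: s = 0.5000, t = 0.7500, ds/dtau = -1.0000, dt/dtau = -1.0000
step 1:
  k1: at (s, t) = (0.500000, 0.750000), (ds/dtau, dt/dtau) = (-1.000000, -1.000000); Gamma_sss = 0.000000, Gamma_sst = 0.000000, Gamma_stt = 0.000000, Gamma_tss = 0.000000, Gamma_tst = 0.000000, Gamma_ttt = 0.000000; k1 = (-1.000000, -1.000000, 0.000000, 0.000000)
  k2: at (s, t) = (0.450000, 0.700000), (ds/dtau, dt/dtau) = (-1.000000, -1.000000); Gamma_sss = 0.000000, Gamma_sst = 0.000000, Gamma_stt = 0.000000, Gamma_tss = 0.000000, Gamma_tst = 0.000000, Gamma_ttt = 0.000000; k2 = (-1.000000, -1.000000, 0.000000, 0.000000)
  k3: at (s, t) = (0.450000, 0.700000), (ds/dtau, dt/dtau) = (-1.000000, -1.000000); Gamma_sss = 0.000000, Gamma_sst = 0.000000, Gamma_stt = 0.000000, Gamma_tss = 0.000000, Gamma_tst = 0.000000, Gamma_ttt = 0.000000; k3 = (-1.000000, -1.000000, 0.000000, 0.000000)
  k4: at (s, t) = (0.400000, 0.650000), (ds/dtau, dt/dtau) = (-1.000000, -1.000000); Gamma_sss = 0.000000, Gamma_sst = 0.000000, Gamma_stt = 0.000000, Gamma_tss = 0.000000, Gamma_tst = 0.000000, Gamma_ttt = 0.000000; k4 = (-1.000000, -1.000000, 0.000000, 0.000000)
  Y <- Y + (h/6)(k1 + 2k2 + 2k3 + k4): s = 0.4000, t = 0.6500, ds/dtau = -1.0000, dt/dtau = -1.0000
step 2:
  k1: at (s, t) = (0.400000, 0.650000), (ds/dtau, dt/dtau) = (-1.000000, -1.000000); Gamma_sss = 0.000000, Gamma_sst = 0.000000, Gamma_stt = 0.000000, Gamma_tss = 0.000000, Gamma_tst = 0.000000, Gamma_ttt = 0.000000; k1 = (-1.000000, -1.000000, 0.000000, 0.000000)
  k2: at (s, t) = (0.350000, 0.600000), (ds/dtau, dt/dtau) = (-1.000000, -1.000000); Gamma_sss = 0.000000, Gamma_sst = 0.000000, Gamma_stt = 0.000000, Gamma_tss = 0.000000, Gamma_tst = 0.000000, Gamma_ttt = 0.000000; k2 = (-1.000000, -1.000000, 0.000000, 0.000000)
  k3: at (s, t) = (0.350000, 0.600000), (ds/dtau, dt/dtau) = (-1.000000, -1.000000); Gamma_sss = 0.000000, Gamma_sst = 0.000000, Gamma_stt = 0.000000, Gamma_tss = 0.000000, Gamma_tst = 0.000000, Gamma_ttt = 0.000000; k3 = (-1.000000, -1.000000, 0.000000, 0.000000)
  k4: at (s, t) = (0.300000, 0.550000), (ds/dtau, dt/dtau) = (-1.000000, -1.000000); Gamma_sss = 0.000000, Gamma_sst = 0.000000, Gamma_stt = 0.000000, Gamma_tss = 0.000000, Gamma_tst = 0.000000, Gamma_ttt = 0.000000; k4 = (-1.000000, -1.000000, 0.000000, 0.000000)
  Y <- Y + (h/6)(k1 + 2k2 + 2k3 + k4): s = 0.3000, t = 0.5500, ds/dtau = -1.0000, dt/dtau = -1.0000
step 3:
  k1: at (s, t) = (0.300000, 0.550000), (ds/dtau, dt/dtau) = (-1.000000, -1.000000); Gamma_sss = 0.000000, Gamma_sst = 0.000000, Gamma_stt = 0.000000, Gamma_tss = 0.000000, Gamma_tst = 0.000000, Gamma_ttt = 0.000000; k1 = (-1.000000, -1.000000, 0.000000, 0.000000)
  k2: at (s, t) = (0.250000, 0.500000), (ds/dtau, dt/dtau) = (-1.000000, -1.000000); Gamma_sss = 0.000000, Gamma_sst = 0.000000, Gamma_stt = 0.000000, Gamma_tss = 0.000000, Gamma_tst = 0.000000, Gamma_ttt = 0.000000; k2 = (-1.000000, -1.000000, 0.000000, 0.000000)
  k3: at (s, t) = (0.250000, 0.500000), (ds/dtau, dt/dtau) = (-1.000000, -1.000000); Gamma_sss = 0.000000, Gamma_sst = 0.000000, Gamma_stt = 0.000000, Gamma_tss = 0.000000, Gamma_tst = 0.000000, Gamma_ttt = 0.000000; k3 = (-1.000000, -1.000000, 0.000000, 0.000000)
  k4: at (s, t) = (0.200000, 0.450000), (ds/dtau, dt/dtau) = (-1.000000, -1.000000); Gamma_sss = 0.000000, Gamma_sst = 0.000000, Gamma_stt = 0.000000, Gamma_tss = 0.000000, Gamma_tst = 0.000000, Gamma_ttt = 0.000000; k4 = (-1.000000, -1.000000, 0.000000, 0.000000)
  Y <- Y + (h/6)(k1 + 2k2 + 2k3 + k4): s = 0.2000, t = 0.4500, ds/dtau = -1.0000, dt/dtau = -1.0000
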